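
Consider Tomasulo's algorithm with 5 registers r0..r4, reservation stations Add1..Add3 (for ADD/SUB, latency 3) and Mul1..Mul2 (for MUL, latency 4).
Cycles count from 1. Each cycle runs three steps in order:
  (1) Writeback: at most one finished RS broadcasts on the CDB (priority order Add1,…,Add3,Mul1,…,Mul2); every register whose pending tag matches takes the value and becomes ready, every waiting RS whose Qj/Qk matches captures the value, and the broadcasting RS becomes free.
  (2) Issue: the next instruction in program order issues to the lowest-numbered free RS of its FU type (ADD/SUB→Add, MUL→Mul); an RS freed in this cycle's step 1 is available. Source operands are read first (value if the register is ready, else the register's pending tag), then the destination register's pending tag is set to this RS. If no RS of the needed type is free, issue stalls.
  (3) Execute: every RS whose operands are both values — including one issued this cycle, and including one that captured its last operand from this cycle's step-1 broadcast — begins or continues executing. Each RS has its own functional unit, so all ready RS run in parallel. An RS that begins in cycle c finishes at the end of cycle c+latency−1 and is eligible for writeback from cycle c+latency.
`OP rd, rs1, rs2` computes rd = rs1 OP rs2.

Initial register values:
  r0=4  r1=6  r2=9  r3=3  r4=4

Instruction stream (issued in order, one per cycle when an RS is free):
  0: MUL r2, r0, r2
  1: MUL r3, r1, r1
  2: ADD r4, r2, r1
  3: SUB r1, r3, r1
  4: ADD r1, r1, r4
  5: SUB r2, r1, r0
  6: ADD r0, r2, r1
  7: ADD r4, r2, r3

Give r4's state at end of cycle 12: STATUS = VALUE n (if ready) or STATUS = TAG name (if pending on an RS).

c1: issue MUL r2<-Mul1 | r0:4,r1:6,r2:Mul1,r3:3,r4:4
c2: issue MUL r3<-Mul2 | r0:4,r1:6,r2:Mul1,r3:Mul2,r4:4
c3: issue ADD r4<-Add1 | r0:4,r1:6,r2:Mul1,r3:Mul2,r4:Add1
c4: issue SUB r1<-Add2 | r0:4,r1:Add2,r2:Mul1,r3:Mul2,r4:Add1
c5: CDB Mul1=36; issue ADD r1<-Add3 | r0:4,r1:Add3,r2:36,r3:Mul2,r4:Add1
c6: CDB Mul2=36; stall | r0:4,r1:Add3,r2:36,r3:36,r4:Add1
c7: stall | r0:4,r1:Add3,r2:36,r3:36,r4:Add1
c8: CDB Add1=42; issue SUB r2<-Add1 | r0:4,r1:Add3,r2:Add1,r3:36,r4:42
c9: CDB Add2=30; issue ADD r0<-Add2 | r0:Add2,r1:Add3,r2:Add1,r3:36,r4:42
c10: stall | r0:Add2,r1:Add3,r2:Add1,r3:36,r4:42
c11: stall | r0:Add2,r1:Add3,r2:Add1,r3:36,r4:42
c12: CDB Add3=72; issue ADD r4<-Add3 | r0:Add2,r1:72,r2:Add1,r3:36,r4:Add3

STATUS = TAG Add3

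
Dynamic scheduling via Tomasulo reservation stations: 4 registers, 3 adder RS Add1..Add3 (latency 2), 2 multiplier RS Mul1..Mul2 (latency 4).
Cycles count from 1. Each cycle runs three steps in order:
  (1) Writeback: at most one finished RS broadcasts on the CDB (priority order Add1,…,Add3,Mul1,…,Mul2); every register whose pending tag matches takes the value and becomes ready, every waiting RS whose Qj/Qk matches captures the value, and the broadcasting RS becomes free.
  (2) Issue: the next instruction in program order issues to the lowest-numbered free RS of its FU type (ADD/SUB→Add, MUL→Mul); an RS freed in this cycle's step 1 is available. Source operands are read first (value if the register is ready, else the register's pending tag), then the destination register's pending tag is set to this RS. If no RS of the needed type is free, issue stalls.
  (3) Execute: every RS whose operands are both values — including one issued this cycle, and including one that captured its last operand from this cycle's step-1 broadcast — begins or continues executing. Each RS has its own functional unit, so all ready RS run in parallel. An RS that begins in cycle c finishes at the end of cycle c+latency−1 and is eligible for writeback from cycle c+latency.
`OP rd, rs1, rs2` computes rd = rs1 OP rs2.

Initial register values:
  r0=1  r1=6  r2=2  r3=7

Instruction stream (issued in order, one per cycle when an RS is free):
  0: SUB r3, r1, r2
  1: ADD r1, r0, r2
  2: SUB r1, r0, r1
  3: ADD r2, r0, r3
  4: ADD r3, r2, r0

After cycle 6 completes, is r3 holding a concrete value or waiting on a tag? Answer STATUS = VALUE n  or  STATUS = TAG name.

c1: issue SUB r3<-Add1 | r0:1,r1:6,r2:2,r3:Add1
c2: issue ADD r1<-Add2 | r0:1,r1:Add2,r2:2,r3:Add1
c3: CDB Add1=4; issue SUB r1<-Add1 | r0:1,r1:Add1,r2:2,r3:4
c4: CDB Add2=3; issue ADD r2<-Add2 | r0:1,r1:Add1,r2:Add2,r3:4
c5: issue ADD r3<-Add3 | r0:1,r1:Add1,r2:Add2,r3:Add3
c6: CDB Add1=-2 | r0:1,r1:-2,r2:Add2,r3:Add3

STATUS = TAG Add3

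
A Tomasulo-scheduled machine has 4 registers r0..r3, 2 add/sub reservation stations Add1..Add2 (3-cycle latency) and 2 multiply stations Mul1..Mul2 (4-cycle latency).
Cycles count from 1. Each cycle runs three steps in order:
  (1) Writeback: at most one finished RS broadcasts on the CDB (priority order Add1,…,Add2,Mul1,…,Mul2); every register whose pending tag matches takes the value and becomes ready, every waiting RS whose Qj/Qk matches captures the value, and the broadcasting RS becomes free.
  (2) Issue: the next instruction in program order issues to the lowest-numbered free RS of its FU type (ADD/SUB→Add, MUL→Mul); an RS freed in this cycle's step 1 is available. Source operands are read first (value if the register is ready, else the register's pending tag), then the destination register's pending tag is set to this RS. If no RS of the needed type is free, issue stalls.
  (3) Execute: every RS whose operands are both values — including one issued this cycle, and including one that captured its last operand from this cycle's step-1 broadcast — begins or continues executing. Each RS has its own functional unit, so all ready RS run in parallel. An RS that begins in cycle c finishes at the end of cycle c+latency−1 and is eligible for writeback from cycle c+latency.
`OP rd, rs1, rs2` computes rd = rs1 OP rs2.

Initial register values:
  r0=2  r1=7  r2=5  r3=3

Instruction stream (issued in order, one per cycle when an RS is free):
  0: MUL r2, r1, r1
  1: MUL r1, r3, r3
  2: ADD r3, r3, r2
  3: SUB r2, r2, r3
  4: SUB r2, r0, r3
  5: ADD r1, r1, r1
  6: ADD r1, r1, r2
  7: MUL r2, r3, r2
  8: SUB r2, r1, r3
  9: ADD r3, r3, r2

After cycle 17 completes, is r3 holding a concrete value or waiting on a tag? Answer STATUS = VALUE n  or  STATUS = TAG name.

STATUS = TAG Add2

  c1: issue MUL r2<-Mul1  regs: r0:2,r1:7,r2:Mul1,r3:3
  c2: issue MUL r1<-Mul2  regs: r0:2,r1:Mul2,r2:Mul1,r3:3
  c3: issue ADD r3<-Add1  regs: r0:2,r1:Mul2,r2:Mul1,r3:Add1
  c4: issue SUB r2<-Add2  regs: r0:2,r1:Mul2,r2:Add2,r3:Add1
  c5: CDB Mul1=49; stall  regs: r0:2,r1:Mul2,r2:Add2,r3:Add1
  c6: CDB Mul2=9; stall  regs: r0:2,r1:9,r2:Add2,r3:Add1
  c7: stall  regs: r0:2,r1:9,r2:Add2,r3:Add1
  c8: CDB Add1=52; issue SUB r2<-Add1  regs: r0:2,r1:9,r2:Add1,r3:52
  c9: stall  regs: r0:2,r1:9,r2:Add1,r3:52
  c10: stall  regs: r0:2,r1:9,r2:Add1,r3:52
  c11: CDB Add1=-50; issue ADD r1<-Add1  regs: r0:2,r1:Add1,r2:-50,r3:52
  c12: CDB Add2=-3; issue ADD r1<-Add2  regs: r0:2,r1:Add2,r2:-50,r3:52
  c13: issue MUL r2<-Mul1  regs: r0:2,r1:Add2,r2:Mul1,r3:52
  c14: CDB Add1=18; issue SUB r2<-Add1  regs: r0:2,r1:Add2,r2:Add1,r3:52
  c15: stall  regs: r0:2,r1:Add2,r2:Add1,r3:52
  c16: stall  regs: r0:2,r1:Add2,r2:Add1,r3:52
  c17: CDB Add2=-32; issue ADD r3<-Add2  regs: r0:2,r1:-32,r2:Add1,r3:Add2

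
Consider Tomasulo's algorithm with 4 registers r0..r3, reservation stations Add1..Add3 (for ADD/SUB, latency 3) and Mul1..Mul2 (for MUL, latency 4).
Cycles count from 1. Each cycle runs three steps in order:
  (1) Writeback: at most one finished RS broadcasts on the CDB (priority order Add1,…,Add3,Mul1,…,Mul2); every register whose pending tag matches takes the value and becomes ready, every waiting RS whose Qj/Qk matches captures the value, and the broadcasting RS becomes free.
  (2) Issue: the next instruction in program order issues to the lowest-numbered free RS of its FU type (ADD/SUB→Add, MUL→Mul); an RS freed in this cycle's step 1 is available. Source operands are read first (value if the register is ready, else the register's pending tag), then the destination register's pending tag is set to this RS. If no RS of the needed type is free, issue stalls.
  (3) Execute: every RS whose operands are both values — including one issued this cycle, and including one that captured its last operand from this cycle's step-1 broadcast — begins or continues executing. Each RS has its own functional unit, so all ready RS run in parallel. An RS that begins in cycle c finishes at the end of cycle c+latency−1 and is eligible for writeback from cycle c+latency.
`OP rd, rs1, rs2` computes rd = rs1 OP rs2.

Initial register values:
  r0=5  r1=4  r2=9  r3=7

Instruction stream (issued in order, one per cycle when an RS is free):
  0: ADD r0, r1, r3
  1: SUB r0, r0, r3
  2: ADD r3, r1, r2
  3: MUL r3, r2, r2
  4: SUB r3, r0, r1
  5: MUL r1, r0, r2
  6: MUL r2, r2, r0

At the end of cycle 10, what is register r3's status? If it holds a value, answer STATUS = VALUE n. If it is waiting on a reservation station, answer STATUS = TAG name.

  c1: issue ADD r0<-Add1  regs: r0:Add1,r1:4,r2:9,r3:7
  c2: issue SUB r0<-Add2  regs: r0:Add2,r1:4,r2:9,r3:7
  c3: issue ADD r3<-Add3  regs: r0:Add2,r1:4,r2:9,r3:Add3
  c4: CDB Add1=11; issue MUL r3<-Mul1  regs: r0:Add2,r1:4,r2:9,r3:Mul1
  c5: issue SUB r3<-Add1  regs: r0:Add2,r1:4,r2:9,r3:Add1
  c6: CDB Add3=13; issue MUL r1<-Mul2  regs: r0:Add2,r1:Mul2,r2:9,r3:Add1
  c7: CDB Add2=4; stall  regs: r0:4,r1:Mul2,r2:9,r3:Add1
  c8: CDB Mul1=81; issue MUL r2<-Mul1  regs: r0:4,r1:Mul2,r2:Mul1,r3:Add1
  c9: -  regs: r0:4,r1:Mul2,r2:Mul1,r3:Add1
  c10: CDB Add1=0  regs: r0:4,r1:Mul2,r2:Mul1,r3:0

STATUS = VALUE 0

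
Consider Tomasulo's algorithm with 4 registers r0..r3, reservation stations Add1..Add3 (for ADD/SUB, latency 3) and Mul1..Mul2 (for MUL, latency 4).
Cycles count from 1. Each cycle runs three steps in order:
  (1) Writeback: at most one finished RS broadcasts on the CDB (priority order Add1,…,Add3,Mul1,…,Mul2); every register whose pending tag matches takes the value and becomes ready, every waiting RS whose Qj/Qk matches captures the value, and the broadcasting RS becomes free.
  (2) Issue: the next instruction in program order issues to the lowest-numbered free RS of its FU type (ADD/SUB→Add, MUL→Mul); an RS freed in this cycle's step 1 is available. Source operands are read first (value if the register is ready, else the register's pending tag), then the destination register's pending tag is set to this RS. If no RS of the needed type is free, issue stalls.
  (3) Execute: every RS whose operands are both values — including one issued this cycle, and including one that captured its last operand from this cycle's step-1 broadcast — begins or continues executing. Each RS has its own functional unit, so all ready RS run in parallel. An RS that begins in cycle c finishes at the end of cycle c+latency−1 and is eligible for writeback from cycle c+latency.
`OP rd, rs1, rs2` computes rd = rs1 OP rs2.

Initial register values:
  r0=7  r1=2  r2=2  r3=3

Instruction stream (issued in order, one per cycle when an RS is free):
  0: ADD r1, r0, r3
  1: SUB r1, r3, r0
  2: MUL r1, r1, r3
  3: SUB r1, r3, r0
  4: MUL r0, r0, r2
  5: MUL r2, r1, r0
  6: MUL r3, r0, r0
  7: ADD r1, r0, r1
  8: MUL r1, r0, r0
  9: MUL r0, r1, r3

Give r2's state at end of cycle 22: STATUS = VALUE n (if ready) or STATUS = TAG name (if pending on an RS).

cycle 1: issue ADD r1<-Add1 // r0:7,r1:Add1,r2:2,r3:3
cycle 2: issue SUB r1<-Add2 // r0:7,r1:Add2,r2:2,r3:3
cycle 3: issue MUL r1<-Mul1 // r0:7,r1:Mul1,r2:2,r3:3
cycle 4: CDB Add1=10; issue SUB r1<-Add1 // r0:7,r1:Add1,r2:2,r3:3
cycle 5: CDB Add2=-4; issue MUL r0<-Mul2 // r0:Mul2,r1:Add1,r2:2,r3:3
cycle 6: stall // r0:Mul2,r1:Add1,r2:2,r3:3
cycle 7: CDB Add1=-4; stall // r0:Mul2,r1:-4,r2:2,r3:3
cycle 8: stall // r0:Mul2,r1:-4,r2:2,r3:3
cycle 9: CDB Mul1=-12; issue MUL r2<-Mul1 // r0:Mul2,r1:-4,r2:Mul1,r3:3
cycle 10: CDB Mul2=14; issue MUL r3<-Mul2 // r0:14,r1:-4,r2:Mul1,r3:Mul2
cycle 11: issue ADD r1<-Add1 // r0:14,r1:Add1,r2:Mul1,r3:Mul2
cycle 12: stall // r0:14,r1:Add1,r2:Mul1,r3:Mul2
cycle 13: stall // r0:14,r1:Add1,r2:Mul1,r3:Mul2
cycle 14: CDB Add1=10; stall // r0:14,r1:10,r2:Mul1,r3:Mul2
cycle 15: CDB Mul1=-56; issue MUL r1<-Mul1 // r0:14,r1:Mul1,r2:-56,r3:Mul2
cycle 16: CDB Mul2=196; issue MUL r0<-Mul2 // r0:Mul2,r1:Mul1,r2:-56,r3:196
cycle 17: - // r0:Mul2,r1:Mul1,r2:-56,r3:196
cycle 18: - // r0:Mul2,r1:Mul1,r2:-56,r3:196
cycle 19: CDB Mul1=196 // r0:Mul2,r1:196,r2:-56,r3:196
cycle 20: - // r0:Mul2,r1:196,r2:-56,r3:196
cycle 21: - // r0:Mul2,r1:196,r2:-56,r3:196
cycle 22: - // r0:Mul2,r1:196,r2:-56,r3:196

STATUS = VALUE -56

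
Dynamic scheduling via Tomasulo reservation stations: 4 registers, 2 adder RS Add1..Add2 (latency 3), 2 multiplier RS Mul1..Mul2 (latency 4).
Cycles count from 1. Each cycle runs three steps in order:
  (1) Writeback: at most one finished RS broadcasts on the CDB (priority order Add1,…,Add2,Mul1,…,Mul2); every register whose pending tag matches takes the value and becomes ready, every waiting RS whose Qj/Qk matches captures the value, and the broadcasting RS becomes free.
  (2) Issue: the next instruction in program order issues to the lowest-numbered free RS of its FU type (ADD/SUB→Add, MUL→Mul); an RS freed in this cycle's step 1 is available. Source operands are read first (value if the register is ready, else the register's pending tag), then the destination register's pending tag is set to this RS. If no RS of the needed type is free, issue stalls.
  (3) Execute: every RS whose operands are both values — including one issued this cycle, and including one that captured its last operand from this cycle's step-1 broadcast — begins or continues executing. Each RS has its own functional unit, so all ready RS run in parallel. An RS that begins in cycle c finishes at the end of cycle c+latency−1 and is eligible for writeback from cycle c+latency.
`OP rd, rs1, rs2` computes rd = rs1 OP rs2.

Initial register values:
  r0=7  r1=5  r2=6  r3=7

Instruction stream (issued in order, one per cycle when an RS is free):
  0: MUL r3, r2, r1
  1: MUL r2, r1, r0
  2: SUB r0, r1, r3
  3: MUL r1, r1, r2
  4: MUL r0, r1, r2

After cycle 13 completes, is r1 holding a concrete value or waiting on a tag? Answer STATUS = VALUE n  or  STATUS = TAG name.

cycle 1: issue MUL r3<-Mul1 // r0:7,r1:5,r2:6,r3:Mul1
cycle 2: issue MUL r2<-Mul2 // r0:7,r1:5,r2:Mul2,r3:Mul1
cycle 3: issue SUB r0<-Add1 // r0:Add1,r1:5,r2:Mul2,r3:Mul1
cycle 4: stall // r0:Add1,r1:5,r2:Mul2,r3:Mul1
cycle 5: CDB Mul1=30; issue MUL r1<-Mul1 // r0:Add1,r1:Mul1,r2:Mul2,r3:30
cycle 6: CDB Mul2=35; issue MUL r0<-Mul2 // r0:Mul2,r1:Mul1,r2:35,r3:30
cycle 7: - // r0:Mul2,r1:Mul1,r2:35,r3:30
cycle 8: CDB Add1=-25 // r0:Mul2,r1:Mul1,r2:35,r3:30
cycle 9: - // r0:Mul2,r1:Mul1,r2:35,r3:30
cycle 10: CDB Mul1=175 // r0:Mul2,r1:175,r2:35,r3:30
cycle 11: - // r0:Mul2,r1:175,r2:35,r3:30
cycle 12: - // r0:Mul2,r1:175,r2:35,r3:30
cycle 13: - // r0:Mul2,r1:175,r2:35,r3:30

STATUS = VALUE 175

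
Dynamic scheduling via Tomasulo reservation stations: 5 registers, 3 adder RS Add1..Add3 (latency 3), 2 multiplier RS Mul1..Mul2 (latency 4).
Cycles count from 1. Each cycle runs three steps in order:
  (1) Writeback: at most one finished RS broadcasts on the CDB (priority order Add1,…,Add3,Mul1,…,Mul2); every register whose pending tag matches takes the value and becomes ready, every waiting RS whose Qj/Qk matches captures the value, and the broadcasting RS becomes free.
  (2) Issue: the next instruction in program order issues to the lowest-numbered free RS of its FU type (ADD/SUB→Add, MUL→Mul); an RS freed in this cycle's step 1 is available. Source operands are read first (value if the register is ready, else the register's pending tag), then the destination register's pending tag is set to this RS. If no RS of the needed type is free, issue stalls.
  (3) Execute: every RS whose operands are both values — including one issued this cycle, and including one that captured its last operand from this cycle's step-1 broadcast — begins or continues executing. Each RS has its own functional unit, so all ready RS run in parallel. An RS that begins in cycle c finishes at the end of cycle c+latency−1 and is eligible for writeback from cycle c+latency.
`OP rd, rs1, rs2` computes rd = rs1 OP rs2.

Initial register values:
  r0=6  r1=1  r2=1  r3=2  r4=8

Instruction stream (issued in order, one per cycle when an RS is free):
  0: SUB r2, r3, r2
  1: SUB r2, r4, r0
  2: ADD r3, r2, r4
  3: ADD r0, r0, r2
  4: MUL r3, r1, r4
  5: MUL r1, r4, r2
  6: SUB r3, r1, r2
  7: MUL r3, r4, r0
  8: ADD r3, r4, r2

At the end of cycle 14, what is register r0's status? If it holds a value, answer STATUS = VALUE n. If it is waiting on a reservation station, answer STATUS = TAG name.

STATUS = VALUE 8

  c1: issue SUB r2<-Add1  regs: r0:6,r1:1,r2:Add1,r3:2,r4:8
  c2: issue SUB r2<-Add2  regs: r0:6,r1:1,r2:Add2,r3:2,r4:8
  c3: issue ADD r3<-Add3  regs: r0:6,r1:1,r2:Add2,r3:Add3,r4:8
  c4: CDB Add1=1; issue ADD r0<-Add1  regs: r0:Add1,r1:1,r2:Add2,r3:Add3,r4:8
  c5: CDB Add2=2; issue MUL r3<-Mul1  regs: r0:Add1,r1:1,r2:2,r3:Mul1,r4:8
  c6: issue MUL r1<-Mul2  regs: r0:Add1,r1:Mul2,r2:2,r3:Mul1,r4:8
  c7: issue SUB r3<-Add2  regs: r0:Add1,r1:Mul2,r2:2,r3:Add2,r4:8
  c8: CDB Add1=8; stall  regs: r0:8,r1:Mul2,r2:2,r3:Add2,r4:8
  c9: CDB Add3=10; stall  regs: r0:8,r1:Mul2,r2:2,r3:Add2,r4:8
  c10: CDB Mul1=8; issue MUL r3<-Mul1  regs: r0:8,r1:Mul2,r2:2,r3:Mul1,r4:8
  c11: CDB Mul2=16; issue ADD r3<-Add1  regs: r0:8,r1:16,r2:2,r3:Add1,r4:8
  c12: -  regs: r0:8,r1:16,r2:2,r3:Add1,r4:8
  c13: -  regs: r0:8,r1:16,r2:2,r3:Add1,r4:8
  c14: CDB Add1=10  regs: r0:8,r1:16,r2:2,r3:10,r4:8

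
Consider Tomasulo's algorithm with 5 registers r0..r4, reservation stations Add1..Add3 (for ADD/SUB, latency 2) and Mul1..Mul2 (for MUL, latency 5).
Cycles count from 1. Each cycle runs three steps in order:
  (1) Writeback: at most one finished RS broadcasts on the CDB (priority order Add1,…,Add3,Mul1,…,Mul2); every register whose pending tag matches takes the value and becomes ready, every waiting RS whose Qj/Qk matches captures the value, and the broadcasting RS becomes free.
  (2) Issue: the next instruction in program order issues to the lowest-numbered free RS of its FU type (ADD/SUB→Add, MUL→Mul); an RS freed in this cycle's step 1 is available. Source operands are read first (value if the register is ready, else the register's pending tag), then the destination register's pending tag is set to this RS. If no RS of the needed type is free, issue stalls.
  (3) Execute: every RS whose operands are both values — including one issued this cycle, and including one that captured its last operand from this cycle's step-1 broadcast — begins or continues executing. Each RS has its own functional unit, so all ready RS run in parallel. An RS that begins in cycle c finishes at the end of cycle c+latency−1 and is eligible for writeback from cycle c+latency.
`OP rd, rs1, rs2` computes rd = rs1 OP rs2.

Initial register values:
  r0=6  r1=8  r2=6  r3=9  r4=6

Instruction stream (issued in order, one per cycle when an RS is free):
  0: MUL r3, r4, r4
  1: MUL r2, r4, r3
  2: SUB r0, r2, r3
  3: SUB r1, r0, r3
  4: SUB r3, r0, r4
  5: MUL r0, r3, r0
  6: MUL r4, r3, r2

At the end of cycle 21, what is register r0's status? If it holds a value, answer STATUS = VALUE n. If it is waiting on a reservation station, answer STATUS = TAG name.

c1: issue MUL r3<-Mul1 | r0:6,r1:8,r2:6,r3:Mul1,r4:6
c2: issue MUL r2<-Mul2 | r0:6,r1:8,r2:Mul2,r3:Mul1,r4:6
c3: issue SUB r0<-Add1 | r0:Add1,r1:8,r2:Mul2,r3:Mul1,r4:6
c4: issue SUB r1<-Add2 | r0:Add1,r1:Add2,r2:Mul2,r3:Mul1,r4:6
c5: issue SUB r3<-Add3 | r0:Add1,r1:Add2,r2:Mul2,r3:Add3,r4:6
c6: CDB Mul1=36; issue MUL r0<-Mul1 | r0:Mul1,r1:Add2,r2:Mul2,r3:Add3,r4:6
c7: stall | r0:Mul1,r1:Add2,r2:Mul2,r3:Add3,r4:6
c8: stall | r0:Mul1,r1:Add2,r2:Mul2,r3:Add3,r4:6
c9: stall | r0:Mul1,r1:Add2,r2:Mul2,r3:Add3,r4:6
c10: stall | r0:Mul1,r1:Add2,r2:Mul2,r3:Add3,r4:6
c11: CDB Mul2=216; issue MUL r4<-Mul2 | r0:Mul1,r1:Add2,r2:216,r3:Add3,r4:Mul2
c12: - | r0:Mul1,r1:Add2,r2:216,r3:Add3,r4:Mul2
c13: CDB Add1=180 | r0:Mul1,r1:Add2,r2:216,r3:Add3,r4:Mul2
c14: - | r0:Mul1,r1:Add2,r2:216,r3:Add3,r4:Mul2
c15: CDB Add2=144 | r0:Mul1,r1:144,r2:216,r3:Add3,r4:Mul2
c16: CDB Add3=174 | r0:Mul1,r1:144,r2:216,r3:174,r4:Mul2
c17: - | r0:Mul1,r1:144,r2:216,r3:174,r4:Mul2
c18: - | r0:Mul1,r1:144,r2:216,r3:174,r4:Mul2
c19: - | r0:Mul1,r1:144,r2:216,r3:174,r4:Mul2
c20: - | r0:Mul1,r1:144,r2:216,r3:174,r4:Mul2
c21: CDB Mul1=31320 | r0:31320,r1:144,r2:216,r3:174,r4:Mul2

STATUS = VALUE 31320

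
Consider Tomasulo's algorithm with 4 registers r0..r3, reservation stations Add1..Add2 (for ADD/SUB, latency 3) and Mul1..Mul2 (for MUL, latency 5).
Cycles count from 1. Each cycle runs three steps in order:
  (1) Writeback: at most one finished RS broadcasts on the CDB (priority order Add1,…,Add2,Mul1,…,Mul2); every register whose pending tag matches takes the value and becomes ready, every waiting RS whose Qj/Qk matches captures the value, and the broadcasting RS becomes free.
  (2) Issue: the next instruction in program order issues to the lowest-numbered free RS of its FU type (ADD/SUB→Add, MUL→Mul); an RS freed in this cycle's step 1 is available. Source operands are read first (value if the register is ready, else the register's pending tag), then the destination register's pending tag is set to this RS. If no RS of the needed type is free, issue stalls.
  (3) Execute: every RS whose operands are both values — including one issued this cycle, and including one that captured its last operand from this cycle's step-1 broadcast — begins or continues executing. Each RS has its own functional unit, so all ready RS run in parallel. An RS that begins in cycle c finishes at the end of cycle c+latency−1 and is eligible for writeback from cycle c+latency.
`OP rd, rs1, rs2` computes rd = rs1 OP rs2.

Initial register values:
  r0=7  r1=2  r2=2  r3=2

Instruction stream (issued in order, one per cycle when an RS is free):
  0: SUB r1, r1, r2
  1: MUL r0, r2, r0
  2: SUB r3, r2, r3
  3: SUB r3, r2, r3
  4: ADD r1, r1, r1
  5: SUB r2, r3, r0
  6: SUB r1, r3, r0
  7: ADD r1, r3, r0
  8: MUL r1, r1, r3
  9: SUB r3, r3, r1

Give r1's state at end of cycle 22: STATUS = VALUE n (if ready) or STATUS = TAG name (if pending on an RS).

  c1: issue SUB r1<-Add1  regs: r0:7,r1:Add1,r2:2,r3:2
  c2: issue MUL r0<-Mul1  regs: r0:Mul1,r1:Add1,r2:2,r3:2
  c3: issue SUB r3<-Add2  regs: r0:Mul1,r1:Add1,r2:2,r3:Add2
  c4: CDB Add1=0; issue SUB r3<-Add1  regs: r0:Mul1,r1:0,r2:2,r3:Add1
  c5: stall  regs: r0:Mul1,r1:0,r2:2,r3:Add1
  c6: CDB Add2=0; issue ADD r1<-Add2  regs: r0:Mul1,r1:Add2,r2:2,r3:Add1
  c7: CDB Mul1=14; stall  regs: r0:14,r1:Add2,r2:2,r3:Add1
  c8: stall  regs: r0:14,r1:Add2,r2:2,r3:Add1
  c9: CDB Add1=2; issue SUB r2<-Add1  regs: r0:14,r1:Add2,r2:Add1,r3:2
  c10: CDB Add2=0; issue SUB r1<-Add2  regs: r0:14,r1:Add2,r2:Add1,r3:2
  c11: stall  regs: r0:14,r1:Add2,r2:Add1,r3:2
  c12: CDB Add1=-12; issue ADD r1<-Add1  regs: r0:14,r1:Add1,r2:-12,r3:2
  c13: CDB Add2=-12; issue MUL r1<-Mul1  regs: r0:14,r1:Mul1,r2:-12,r3:2
  c14: issue SUB r3<-Add2  regs: r0:14,r1:Mul1,r2:-12,r3:Add2
  c15: CDB Add1=16  regs: r0:14,r1:Mul1,r2:-12,r3:Add2
  c16: -  regs: r0:14,r1:Mul1,r2:-12,r3:Add2
  c17: -  regs: r0:14,r1:Mul1,r2:-12,r3:Add2
  c18: -  regs: r0:14,r1:Mul1,r2:-12,r3:Add2
  c19: -  regs: r0:14,r1:Mul1,r2:-12,r3:Add2
  c20: CDB Mul1=32  regs: r0:14,r1:32,r2:-12,r3:Add2
  c21: -  regs: r0:14,r1:32,r2:-12,r3:Add2
  c22: -  regs: r0:14,r1:32,r2:-12,r3:Add2

STATUS = VALUE 32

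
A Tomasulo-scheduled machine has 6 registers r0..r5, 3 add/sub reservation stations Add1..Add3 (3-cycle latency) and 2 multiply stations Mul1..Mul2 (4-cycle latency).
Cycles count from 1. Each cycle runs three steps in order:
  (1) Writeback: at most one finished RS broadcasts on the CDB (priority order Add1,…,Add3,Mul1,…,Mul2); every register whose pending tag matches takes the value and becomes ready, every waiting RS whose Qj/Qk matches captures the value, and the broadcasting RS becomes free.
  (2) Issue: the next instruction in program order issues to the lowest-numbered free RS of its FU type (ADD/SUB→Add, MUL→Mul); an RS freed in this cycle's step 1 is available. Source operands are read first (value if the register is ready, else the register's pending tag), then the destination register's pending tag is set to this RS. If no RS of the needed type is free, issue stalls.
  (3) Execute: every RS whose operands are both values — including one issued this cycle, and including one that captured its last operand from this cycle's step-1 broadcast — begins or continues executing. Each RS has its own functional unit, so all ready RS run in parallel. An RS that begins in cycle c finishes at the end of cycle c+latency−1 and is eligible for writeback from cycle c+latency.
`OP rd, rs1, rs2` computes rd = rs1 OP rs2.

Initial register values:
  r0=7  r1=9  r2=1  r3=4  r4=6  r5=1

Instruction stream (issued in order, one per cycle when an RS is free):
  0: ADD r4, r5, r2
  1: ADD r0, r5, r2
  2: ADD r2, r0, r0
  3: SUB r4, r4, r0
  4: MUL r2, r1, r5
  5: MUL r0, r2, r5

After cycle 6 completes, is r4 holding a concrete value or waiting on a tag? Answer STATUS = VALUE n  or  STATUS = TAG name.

cycle 1: issue ADD r4<-Add1 // r0:7,r1:9,r2:1,r3:4,r4:Add1,r5:1
cycle 2: issue ADD r0<-Add2 // r0:Add2,r1:9,r2:1,r3:4,r4:Add1,r5:1
cycle 3: issue ADD r2<-Add3 // r0:Add2,r1:9,r2:Add3,r3:4,r4:Add1,r5:1
cycle 4: CDB Add1=2; issue SUB r4<-Add1 // r0:Add2,r1:9,r2:Add3,r3:4,r4:Add1,r5:1
cycle 5: CDB Add2=2; issue MUL r2<-Mul1 // r0:2,r1:9,r2:Mul1,r3:4,r4:Add1,r5:1
cycle 6: issue MUL r0<-Mul2 // r0:Mul2,r1:9,r2:Mul1,r3:4,r4:Add1,r5:1

STATUS = TAG Add1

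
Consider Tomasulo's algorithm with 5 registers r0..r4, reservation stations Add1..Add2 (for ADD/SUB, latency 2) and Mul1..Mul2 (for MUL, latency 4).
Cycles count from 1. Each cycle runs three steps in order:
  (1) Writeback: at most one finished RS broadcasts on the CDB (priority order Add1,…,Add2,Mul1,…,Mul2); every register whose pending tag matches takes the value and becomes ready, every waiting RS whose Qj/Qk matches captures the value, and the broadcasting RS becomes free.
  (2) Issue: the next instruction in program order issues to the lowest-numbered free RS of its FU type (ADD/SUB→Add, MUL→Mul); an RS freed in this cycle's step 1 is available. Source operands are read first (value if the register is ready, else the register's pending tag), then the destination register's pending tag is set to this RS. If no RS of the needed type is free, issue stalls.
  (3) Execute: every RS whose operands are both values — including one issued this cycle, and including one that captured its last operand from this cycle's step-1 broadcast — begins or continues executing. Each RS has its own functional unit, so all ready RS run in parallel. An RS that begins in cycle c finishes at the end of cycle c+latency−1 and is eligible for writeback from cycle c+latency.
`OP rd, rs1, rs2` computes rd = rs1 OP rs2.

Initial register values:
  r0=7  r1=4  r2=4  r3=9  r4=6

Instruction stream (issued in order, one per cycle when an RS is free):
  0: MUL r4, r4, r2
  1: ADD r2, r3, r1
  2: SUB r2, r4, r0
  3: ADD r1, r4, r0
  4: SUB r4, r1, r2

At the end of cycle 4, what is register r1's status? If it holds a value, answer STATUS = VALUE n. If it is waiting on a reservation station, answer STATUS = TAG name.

c1: issue MUL r4<-Mul1 | r0:7,r1:4,r2:4,r3:9,r4:Mul1
c2: issue ADD r2<-Add1 | r0:7,r1:4,r2:Add1,r3:9,r4:Mul1
c3: issue SUB r2<-Add2 | r0:7,r1:4,r2:Add2,r3:9,r4:Mul1
c4: CDB Add1=13; issue ADD r1<-Add1 | r0:7,r1:Add1,r2:Add2,r3:9,r4:Mul1

STATUS = TAG Add1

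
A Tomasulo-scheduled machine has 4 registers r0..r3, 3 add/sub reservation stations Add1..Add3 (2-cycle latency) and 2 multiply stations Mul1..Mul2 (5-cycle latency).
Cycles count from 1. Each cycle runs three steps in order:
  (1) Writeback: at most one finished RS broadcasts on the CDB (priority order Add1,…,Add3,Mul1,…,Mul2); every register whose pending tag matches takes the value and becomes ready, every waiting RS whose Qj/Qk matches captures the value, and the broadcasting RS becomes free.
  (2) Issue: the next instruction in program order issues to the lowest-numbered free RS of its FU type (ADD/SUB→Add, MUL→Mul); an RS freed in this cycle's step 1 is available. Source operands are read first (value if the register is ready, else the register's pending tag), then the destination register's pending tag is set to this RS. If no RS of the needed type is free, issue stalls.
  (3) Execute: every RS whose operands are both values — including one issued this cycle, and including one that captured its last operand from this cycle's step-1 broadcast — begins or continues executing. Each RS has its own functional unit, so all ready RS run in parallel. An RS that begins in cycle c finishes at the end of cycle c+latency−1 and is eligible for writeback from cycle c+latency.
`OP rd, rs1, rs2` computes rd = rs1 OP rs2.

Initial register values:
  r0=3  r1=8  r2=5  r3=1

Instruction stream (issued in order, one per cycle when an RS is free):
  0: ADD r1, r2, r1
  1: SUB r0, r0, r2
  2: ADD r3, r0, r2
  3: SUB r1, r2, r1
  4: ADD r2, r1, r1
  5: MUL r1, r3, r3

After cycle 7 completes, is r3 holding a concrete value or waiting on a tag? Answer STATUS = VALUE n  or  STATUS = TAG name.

STATUS = VALUE 3

c1: issue ADD r1<-Add1 | r0:3,r1:Add1,r2:5,r3:1
c2: issue SUB r0<-Add2 | r0:Add2,r1:Add1,r2:5,r3:1
c3: CDB Add1=13; issue ADD r3<-Add1 | r0:Add2,r1:13,r2:5,r3:Add1
c4: CDB Add2=-2; issue SUB r1<-Add2 | r0:-2,r1:Add2,r2:5,r3:Add1
c5: issue ADD r2<-Add3 | r0:-2,r1:Add2,r2:Add3,r3:Add1
c6: CDB Add1=3; issue MUL r1<-Mul1 | r0:-2,r1:Mul1,r2:Add3,r3:3
c7: CDB Add2=-8 | r0:-2,r1:Mul1,r2:Add3,r3:3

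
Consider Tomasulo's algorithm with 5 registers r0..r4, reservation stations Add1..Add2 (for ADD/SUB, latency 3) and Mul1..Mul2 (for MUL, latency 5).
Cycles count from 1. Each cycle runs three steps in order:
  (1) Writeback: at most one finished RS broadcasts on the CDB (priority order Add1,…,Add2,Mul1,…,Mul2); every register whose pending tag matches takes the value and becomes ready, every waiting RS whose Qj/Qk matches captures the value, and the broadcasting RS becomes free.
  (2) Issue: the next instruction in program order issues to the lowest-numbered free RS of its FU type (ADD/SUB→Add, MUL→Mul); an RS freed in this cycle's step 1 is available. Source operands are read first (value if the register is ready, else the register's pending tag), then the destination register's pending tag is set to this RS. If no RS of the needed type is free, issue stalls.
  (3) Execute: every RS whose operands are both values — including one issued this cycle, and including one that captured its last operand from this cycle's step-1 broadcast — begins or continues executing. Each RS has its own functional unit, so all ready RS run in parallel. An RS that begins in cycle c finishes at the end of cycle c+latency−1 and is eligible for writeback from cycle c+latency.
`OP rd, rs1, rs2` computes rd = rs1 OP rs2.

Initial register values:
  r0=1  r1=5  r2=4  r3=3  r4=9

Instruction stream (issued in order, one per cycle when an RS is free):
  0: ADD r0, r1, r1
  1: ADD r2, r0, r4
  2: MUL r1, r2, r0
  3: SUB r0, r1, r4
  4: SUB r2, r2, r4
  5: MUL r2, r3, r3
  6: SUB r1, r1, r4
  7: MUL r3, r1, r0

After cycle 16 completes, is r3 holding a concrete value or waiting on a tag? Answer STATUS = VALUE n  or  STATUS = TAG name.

c1: issue ADD r0<-Add1 | r0:Add1,r1:5,r2:4,r3:3,r4:9
c2: issue ADD r2<-Add2 | r0:Add1,r1:5,r2:Add2,r3:3,r4:9
c3: issue MUL r1<-Mul1 | r0:Add1,r1:Mul1,r2:Add2,r3:3,r4:9
c4: CDB Add1=10; issue SUB r0<-Add1 | r0:Add1,r1:Mul1,r2:Add2,r3:3,r4:9
c5: stall | r0:Add1,r1:Mul1,r2:Add2,r3:3,r4:9
c6: stall | r0:Add1,r1:Mul1,r2:Add2,r3:3,r4:9
c7: CDB Add2=19; issue SUB r2<-Add2 | r0:Add1,r1:Mul1,r2:Add2,r3:3,r4:9
c8: issue MUL r2<-Mul2 | r0:Add1,r1:Mul1,r2:Mul2,r3:3,r4:9
c9: stall | r0:Add1,r1:Mul1,r2:Mul2,r3:3,r4:9
c10: CDB Add2=10; issue SUB r1<-Add2 | r0:Add1,r1:Add2,r2:Mul2,r3:3,r4:9
c11: stall | r0:Add1,r1:Add2,r2:Mul2,r3:3,r4:9
c12: CDB Mul1=190; issue MUL r3<-Mul1 | r0:Add1,r1:Add2,r2:Mul2,r3:Mul1,r4:9
c13: CDB Mul2=9 | r0:Add1,r1:Add2,r2:9,r3:Mul1,r4:9
c14: - | r0:Add1,r1:Add2,r2:9,r3:Mul1,r4:9
c15: CDB Add1=181 | r0:181,r1:Add2,r2:9,r3:Mul1,r4:9
c16: CDB Add2=181 | r0:181,r1:181,r2:9,r3:Mul1,r4:9

STATUS = TAG Mul1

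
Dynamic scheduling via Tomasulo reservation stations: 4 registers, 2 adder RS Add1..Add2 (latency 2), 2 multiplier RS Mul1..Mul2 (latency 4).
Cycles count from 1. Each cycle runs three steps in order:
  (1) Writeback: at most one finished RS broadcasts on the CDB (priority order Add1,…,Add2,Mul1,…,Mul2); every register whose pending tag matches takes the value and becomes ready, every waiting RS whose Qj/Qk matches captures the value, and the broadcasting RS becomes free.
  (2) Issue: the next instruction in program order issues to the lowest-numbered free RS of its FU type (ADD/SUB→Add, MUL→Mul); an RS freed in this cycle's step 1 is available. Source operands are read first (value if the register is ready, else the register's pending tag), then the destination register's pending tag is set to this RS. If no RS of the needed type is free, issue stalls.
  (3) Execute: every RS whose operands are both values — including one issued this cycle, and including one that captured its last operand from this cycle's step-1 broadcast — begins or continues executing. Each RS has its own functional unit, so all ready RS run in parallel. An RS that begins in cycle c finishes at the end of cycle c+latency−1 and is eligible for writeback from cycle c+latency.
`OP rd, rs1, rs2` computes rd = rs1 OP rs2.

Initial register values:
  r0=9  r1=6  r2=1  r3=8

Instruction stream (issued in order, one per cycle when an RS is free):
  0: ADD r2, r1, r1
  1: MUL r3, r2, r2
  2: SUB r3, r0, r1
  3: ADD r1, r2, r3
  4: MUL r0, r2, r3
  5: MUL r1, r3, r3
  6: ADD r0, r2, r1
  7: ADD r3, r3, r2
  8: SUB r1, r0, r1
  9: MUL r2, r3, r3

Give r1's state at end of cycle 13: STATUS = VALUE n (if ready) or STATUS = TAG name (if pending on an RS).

STATUS = TAG Add2

  c1: issue ADD r2<-Add1  regs: r0:9,r1:6,r2:Add1,r3:8
  c2: issue MUL r3<-Mul1  regs: r0:9,r1:6,r2:Add1,r3:Mul1
  c3: CDB Add1=12; issue SUB r3<-Add1  regs: r0:9,r1:6,r2:12,r3:Add1
  c4: issue ADD r1<-Add2  regs: r0:9,r1:Add2,r2:12,r3:Add1
  c5: CDB Add1=3; issue MUL r0<-Mul2  regs: r0:Mul2,r1:Add2,r2:12,r3:3
  c6: stall  regs: r0:Mul2,r1:Add2,r2:12,r3:3
  c7: CDB Add2=15; stall  regs: r0:Mul2,r1:15,r2:12,r3:3
  c8: CDB Mul1=144; issue MUL r1<-Mul1  regs: r0:Mul2,r1:Mul1,r2:12,r3:3
  c9: CDB Mul2=36; issue ADD r0<-Add1  regs: r0:Add1,r1:Mul1,r2:12,r3:3
  c10: issue ADD r3<-Add2  regs: r0:Add1,r1:Mul1,r2:12,r3:Add2
  c11: stall  regs: r0:Add1,r1:Mul1,r2:12,r3:Add2
  c12: CDB Add2=15; issue SUB r1<-Add2  regs: r0:Add1,r1:Add2,r2:12,r3:15
  c13: CDB Mul1=9; issue MUL r2<-Mul1  regs: r0:Add1,r1:Add2,r2:Mul1,r3:15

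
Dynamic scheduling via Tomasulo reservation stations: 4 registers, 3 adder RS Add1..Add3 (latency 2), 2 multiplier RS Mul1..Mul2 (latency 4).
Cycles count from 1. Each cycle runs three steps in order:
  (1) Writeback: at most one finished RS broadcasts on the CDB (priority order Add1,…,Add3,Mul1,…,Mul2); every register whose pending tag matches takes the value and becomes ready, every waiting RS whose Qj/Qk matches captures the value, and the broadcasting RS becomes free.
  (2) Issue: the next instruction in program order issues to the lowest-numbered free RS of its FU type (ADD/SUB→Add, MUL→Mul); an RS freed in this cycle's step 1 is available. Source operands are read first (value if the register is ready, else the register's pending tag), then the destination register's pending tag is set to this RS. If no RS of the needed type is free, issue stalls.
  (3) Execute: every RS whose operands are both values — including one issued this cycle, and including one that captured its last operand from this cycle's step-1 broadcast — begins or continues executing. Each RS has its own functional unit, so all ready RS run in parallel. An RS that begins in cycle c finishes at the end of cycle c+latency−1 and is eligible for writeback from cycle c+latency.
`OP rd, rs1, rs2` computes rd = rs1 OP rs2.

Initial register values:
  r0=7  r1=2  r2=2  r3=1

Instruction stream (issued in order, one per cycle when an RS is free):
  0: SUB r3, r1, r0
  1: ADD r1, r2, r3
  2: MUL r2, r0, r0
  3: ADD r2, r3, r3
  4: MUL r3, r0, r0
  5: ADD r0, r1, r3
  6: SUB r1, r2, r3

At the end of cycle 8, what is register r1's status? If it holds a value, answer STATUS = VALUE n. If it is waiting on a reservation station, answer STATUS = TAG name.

STATUS = TAG Add2

c1: issue SUB r3<-Add1 | r0:7,r1:2,r2:2,r3:Add1
c2: issue ADD r1<-Add2 | r0:7,r1:Add2,r2:2,r3:Add1
c3: CDB Add1=-5; issue MUL r2<-Mul1 | r0:7,r1:Add2,r2:Mul1,r3:-5
c4: issue ADD r2<-Add1 | r0:7,r1:Add2,r2:Add1,r3:-5
c5: CDB Add2=-3; issue MUL r3<-Mul2 | r0:7,r1:-3,r2:Add1,r3:Mul2
c6: CDB Add1=-10; issue ADD r0<-Add1 | r0:Add1,r1:-3,r2:-10,r3:Mul2
c7: CDB Mul1=49; issue SUB r1<-Add2 | r0:Add1,r1:Add2,r2:-10,r3:Mul2
c8: - | r0:Add1,r1:Add2,r2:-10,r3:Mul2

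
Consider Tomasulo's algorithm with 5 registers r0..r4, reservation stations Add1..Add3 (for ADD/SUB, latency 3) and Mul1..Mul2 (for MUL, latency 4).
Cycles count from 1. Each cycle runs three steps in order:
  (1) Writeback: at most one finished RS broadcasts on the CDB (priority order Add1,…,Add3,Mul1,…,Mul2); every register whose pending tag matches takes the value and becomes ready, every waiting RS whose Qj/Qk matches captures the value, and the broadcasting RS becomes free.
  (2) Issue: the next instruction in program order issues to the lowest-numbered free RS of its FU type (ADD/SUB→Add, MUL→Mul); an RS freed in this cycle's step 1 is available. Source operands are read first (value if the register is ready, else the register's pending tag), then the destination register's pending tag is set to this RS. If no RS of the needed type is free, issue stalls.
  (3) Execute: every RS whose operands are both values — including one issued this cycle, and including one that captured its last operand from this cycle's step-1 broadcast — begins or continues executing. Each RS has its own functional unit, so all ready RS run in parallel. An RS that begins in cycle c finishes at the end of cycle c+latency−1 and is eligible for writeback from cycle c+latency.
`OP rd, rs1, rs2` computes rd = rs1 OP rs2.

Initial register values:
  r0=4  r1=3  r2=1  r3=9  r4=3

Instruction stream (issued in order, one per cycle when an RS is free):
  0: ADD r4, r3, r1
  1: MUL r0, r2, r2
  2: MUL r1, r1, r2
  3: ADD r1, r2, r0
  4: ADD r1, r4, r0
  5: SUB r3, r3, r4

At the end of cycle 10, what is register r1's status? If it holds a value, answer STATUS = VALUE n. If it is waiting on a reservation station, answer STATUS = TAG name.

STATUS = VALUE 13

  c1: issue ADD r4<-Add1  regs: r0:4,r1:3,r2:1,r3:9,r4:Add1
  c2: issue MUL r0<-Mul1  regs: r0:Mul1,r1:3,r2:1,r3:9,r4:Add1
  c3: issue MUL r1<-Mul2  regs: r0:Mul1,r1:Mul2,r2:1,r3:9,r4:Add1
  c4: CDB Add1=12; issue ADD r1<-Add1  regs: r0:Mul1,r1:Add1,r2:1,r3:9,r4:12
  c5: issue ADD r1<-Add2  regs: r0:Mul1,r1:Add2,r2:1,r3:9,r4:12
  c6: CDB Mul1=1; issue SUB r3<-Add3  regs: r0:1,r1:Add2,r2:1,r3:Add3,r4:12
  c7: CDB Mul2=3  regs: r0:1,r1:Add2,r2:1,r3:Add3,r4:12
  c8: -  regs: r0:1,r1:Add2,r2:1,r3:Add3,r4:12
  c9: CDB Add1=2  regs: r0:1,r1:Add2,r2:1,r3:Add3,r4:12
  c10: CDB Add2=13  regs: r0:1,r1:13,r2:1,r3:Add3,r4:12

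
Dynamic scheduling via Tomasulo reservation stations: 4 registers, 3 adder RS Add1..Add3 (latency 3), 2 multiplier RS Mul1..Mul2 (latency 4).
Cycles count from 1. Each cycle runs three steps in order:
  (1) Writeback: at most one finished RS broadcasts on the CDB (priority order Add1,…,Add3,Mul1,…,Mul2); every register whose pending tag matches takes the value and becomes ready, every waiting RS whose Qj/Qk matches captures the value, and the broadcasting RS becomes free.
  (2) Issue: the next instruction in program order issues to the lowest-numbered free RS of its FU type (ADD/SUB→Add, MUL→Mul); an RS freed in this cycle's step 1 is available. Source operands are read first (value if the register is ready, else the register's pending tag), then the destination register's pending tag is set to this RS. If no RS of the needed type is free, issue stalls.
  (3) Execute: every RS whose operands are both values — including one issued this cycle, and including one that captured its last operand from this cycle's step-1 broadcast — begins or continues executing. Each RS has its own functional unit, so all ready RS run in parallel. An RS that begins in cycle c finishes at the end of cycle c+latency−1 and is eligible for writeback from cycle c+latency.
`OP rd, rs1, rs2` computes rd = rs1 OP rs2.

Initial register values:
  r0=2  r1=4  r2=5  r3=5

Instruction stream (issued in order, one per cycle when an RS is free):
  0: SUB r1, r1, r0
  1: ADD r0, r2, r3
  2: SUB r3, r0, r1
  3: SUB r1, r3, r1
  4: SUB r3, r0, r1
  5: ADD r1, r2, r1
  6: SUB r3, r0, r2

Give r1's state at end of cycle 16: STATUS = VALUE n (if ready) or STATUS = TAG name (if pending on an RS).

STATUS = VALUE 11

c1: issue SUB r1<-Add1 | r0:2,r1:Add1,r2:5,r3:5
c2: issue ADD r0<-Add2 | r0:Add2,r1:Add1,r2:5,r3:5
c3: issue SUB r3<-Add3 | r0:Add2,r1:Add1,r2:5,r3:Add3
c4: CDB Add1=2; issue SUB r1<-Add1 | r0:Add2,r1:Add1,r2:5,r3:Add3
c5: CDB Add2=10; issue SUB r3<-Add2 | r0:10,r1:Add1,r2:5,r3:Add2
c6: stall | r0:10,r1:Add1,r2:5,r3:Add2
c7: stall | r0:10,r1:Add1,r2:5,r3:Add2
c8: CDB Add3=8; issue ADD r1<-Add3 | r0:10,r1:Add3,r2:5,r3:Add2
c9: stall | r0:10,r1:Add3,r2:5,r3:Add2
c10: stall | r0:10,r1:Add3,r2:5,r3:Add2
c11: CDB Add1=6; issue SUB r3<-Add1 | r0:10,r1:Add3,r2:5,r3:Add1
c12: - | r0:10,r1:Add3,r2:5,r3:Add1
c13: - | r0:10,r1:Add3,r2:5,r3:Add1
c14: CDB Add1=5 | r0:10,r1:Add3,r2:5,r3:5
c15: CDB Add2=4 | r0:10,r1:Add3,r2:5,r3:5
c16: CDB Add3=11 | r0:10,r1:11,r2:5,r3:5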